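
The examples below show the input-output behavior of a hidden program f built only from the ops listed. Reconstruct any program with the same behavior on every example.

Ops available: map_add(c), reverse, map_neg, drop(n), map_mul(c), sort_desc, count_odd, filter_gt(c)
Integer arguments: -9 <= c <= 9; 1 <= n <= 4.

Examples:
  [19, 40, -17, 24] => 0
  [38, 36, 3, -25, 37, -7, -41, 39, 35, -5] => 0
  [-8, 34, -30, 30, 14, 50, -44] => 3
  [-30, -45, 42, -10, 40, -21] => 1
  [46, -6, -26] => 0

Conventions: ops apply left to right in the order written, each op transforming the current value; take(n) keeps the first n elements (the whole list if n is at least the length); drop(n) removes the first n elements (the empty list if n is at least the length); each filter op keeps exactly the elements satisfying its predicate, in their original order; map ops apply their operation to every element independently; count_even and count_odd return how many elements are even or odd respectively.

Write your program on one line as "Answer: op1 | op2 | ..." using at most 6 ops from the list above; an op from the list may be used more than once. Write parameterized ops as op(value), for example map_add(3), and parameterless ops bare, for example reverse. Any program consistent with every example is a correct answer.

drop(2) | drop(2) | map_add(-7) | map_add(2) | count_odd

Check, running the answer program on each example:
  [19, 40, -17, 24] -> [-17, 24] -> [] -> [] -> [] -> 0
  [38, 36, 3, -25, 37, -7, -41, 39, 35, -5] -> [3, -25, 37, -7, -41, 39, 35, -5] -> [37, -7, -41, 39, 35, -5] -> [30, -14, -48, 32, 28, -12] -> [32, -12, -46, 34, 30, -10] -> 0
  [-8, 34, -30, 30, 14, 50, -44] -> [-30, 30, 14, 50, -44] -> [14, 50, -44] -> [7, 43, -51] -> [9, 45, -49] -> 3
  [-30, -45, 42, -10, 40, -21] -> [42, -10, 40, -21] -> [40, -21] -> [33, -28] -> [35, -26] -> 1
  [46, -6, -26] -> [-26] -> [] -> [] -> [] -> 0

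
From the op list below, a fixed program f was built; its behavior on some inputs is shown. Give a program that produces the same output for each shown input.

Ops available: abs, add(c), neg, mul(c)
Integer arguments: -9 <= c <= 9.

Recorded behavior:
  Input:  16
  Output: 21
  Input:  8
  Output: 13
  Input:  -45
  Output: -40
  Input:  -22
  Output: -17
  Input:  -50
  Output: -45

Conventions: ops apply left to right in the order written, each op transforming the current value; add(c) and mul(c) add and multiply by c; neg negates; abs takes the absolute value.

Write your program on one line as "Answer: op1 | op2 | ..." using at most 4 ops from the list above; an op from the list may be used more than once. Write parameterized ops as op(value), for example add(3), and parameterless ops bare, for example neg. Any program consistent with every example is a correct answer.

neg | add(-5) | neg

Check, running the answer program on each example:
  16 -> -16 -> -21 -> 21
  8 -> -8 -> -13 -> 13
  -45 -> 45 -> 40 -> -40
  -22 -> 22 -> 17 -> -17
  -50 -> 50 -> 45 -> -45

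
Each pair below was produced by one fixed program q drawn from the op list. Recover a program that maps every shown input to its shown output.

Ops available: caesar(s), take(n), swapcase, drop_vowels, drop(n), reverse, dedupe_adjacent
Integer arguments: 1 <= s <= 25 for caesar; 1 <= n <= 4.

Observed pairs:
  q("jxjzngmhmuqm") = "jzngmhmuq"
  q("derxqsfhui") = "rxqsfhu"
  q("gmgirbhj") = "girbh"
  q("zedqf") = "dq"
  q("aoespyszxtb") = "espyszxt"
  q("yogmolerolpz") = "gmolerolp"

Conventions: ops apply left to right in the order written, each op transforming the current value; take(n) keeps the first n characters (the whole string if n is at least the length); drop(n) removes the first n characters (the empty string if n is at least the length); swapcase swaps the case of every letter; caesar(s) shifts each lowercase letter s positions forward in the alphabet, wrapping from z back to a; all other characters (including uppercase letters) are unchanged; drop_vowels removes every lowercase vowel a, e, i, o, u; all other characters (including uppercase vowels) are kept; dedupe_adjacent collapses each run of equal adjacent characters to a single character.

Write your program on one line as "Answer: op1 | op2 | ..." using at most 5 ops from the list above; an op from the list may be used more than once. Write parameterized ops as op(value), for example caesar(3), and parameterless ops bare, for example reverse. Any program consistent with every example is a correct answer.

reverse | drop(1) | reverse | drop(2)

Check, running the answer program on each example:
  "jxjzngmhmuqm" -> "mqumhmgnzjxj" -> "qumhmgnzjxj" -> "jxjzngmhmuq" -> "jzngmhmuq"
  "derxqsfhui" -> "iuhfsqxred" -> "uhfsqxred" -> "derxqsfhu" -> "rxqsfhu"
  "gmgirbhj" -> "jhbrigmg" -> "hbrigmg" -> "gmgirbh" -> "girbh"
  "zedqf" -> "fqdez" -> "qdez" -> "zedq" -> "dq"
  "aoespyszxtb" -> "btxzsypseoa" -> "txzsypseoa" -> "aoespyszxt" -> "espyszxt"
  "yogmolerolpz" -> "zplorelomgoy" -> "plorelomgoy" -> "yogmolerolp" -> "gmolerolp"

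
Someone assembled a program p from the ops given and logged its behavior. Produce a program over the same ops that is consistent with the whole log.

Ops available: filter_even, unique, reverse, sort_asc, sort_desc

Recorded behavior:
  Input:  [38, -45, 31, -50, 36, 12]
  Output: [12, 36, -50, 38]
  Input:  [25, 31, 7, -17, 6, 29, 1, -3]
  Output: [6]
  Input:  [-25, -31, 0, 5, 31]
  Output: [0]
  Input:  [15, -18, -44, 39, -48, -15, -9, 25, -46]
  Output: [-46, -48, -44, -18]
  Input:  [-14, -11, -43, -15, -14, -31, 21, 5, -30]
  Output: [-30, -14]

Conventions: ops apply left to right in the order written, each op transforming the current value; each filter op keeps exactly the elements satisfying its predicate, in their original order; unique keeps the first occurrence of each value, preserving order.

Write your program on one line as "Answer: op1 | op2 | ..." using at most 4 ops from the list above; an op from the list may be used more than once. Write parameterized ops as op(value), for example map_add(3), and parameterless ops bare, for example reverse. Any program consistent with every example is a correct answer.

unique | filter_even | reverse

Check, running the answer program on each example:
  [38, -45, 31, -50, 36, 12] -> [38, -45, 31, -50, 36, 12] -> [38, -50, 36, 12] -> [12, 36, -50, 38]
  [25, 31, 7, -17, 6, 29, 1, -3] -> [25, 31, 7, -17, 6, 29, 1, -3] -> [6] -> [6]
  [-25, -31, 0, 5, 31] -> [-25, -31, 0, 5, 31] -> [0] -> [0]
  [15, -18, -44, 39, -48, -15, -9, 25, -46] -> [15, -18, -44, 39, -48, -15, -9, 25, -46] -> [-18, -44, -48, -46] -> [-46, -48, -44, -18]
  [-14, -11, -43, -15, -14, -31, 21, 5, -30] -> [-14, -11, -43, -15, -31, 21, 5, -30] -> [-14, -30] -> [-30, -14]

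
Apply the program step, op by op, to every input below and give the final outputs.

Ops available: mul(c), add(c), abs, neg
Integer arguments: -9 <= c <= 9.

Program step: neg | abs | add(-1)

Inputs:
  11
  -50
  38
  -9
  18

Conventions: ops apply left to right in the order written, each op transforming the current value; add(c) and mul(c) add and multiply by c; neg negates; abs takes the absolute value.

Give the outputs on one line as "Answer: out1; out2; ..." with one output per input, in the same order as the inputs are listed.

10; 49; 37; 8; 17

Execution, op by op:
  11 -> -11 -> 11 -> 10
  -50 -> 50 -> 50 -> 49
  38 -> -38 -> 38 -> 37
  -9 -> 9 -> 9 -> 8
  18 -> -18 -> 18 -> 17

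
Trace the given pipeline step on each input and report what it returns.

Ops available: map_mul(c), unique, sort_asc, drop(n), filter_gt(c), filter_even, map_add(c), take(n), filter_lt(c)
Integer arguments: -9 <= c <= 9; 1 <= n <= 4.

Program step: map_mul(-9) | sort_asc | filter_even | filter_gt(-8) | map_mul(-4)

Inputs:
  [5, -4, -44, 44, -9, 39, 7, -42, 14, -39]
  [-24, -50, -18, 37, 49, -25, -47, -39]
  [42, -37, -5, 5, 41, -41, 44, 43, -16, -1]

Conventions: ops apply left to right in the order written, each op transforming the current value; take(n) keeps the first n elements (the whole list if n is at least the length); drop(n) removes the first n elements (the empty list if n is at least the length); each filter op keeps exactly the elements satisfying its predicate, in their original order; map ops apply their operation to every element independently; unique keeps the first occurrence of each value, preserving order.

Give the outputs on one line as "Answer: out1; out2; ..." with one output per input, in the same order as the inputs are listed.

Execution, op by op:
  [5, -4, -44, 44, -9, 39, 7, -42, 14, -39] -> [-45, 36, 396, -396, 81, -351, -63, 378, -126, 351] -> [-396, -351, -126, -63, -45, 36, 81, 351, 378, 396] -> [-396, -126, 36, 378, 396] -> [36, 378, 396] -> [-144, -1512, -1584]
  [-24, -50, -18, 37, 49, -25, -47, -39] -> [216, 450, 162, -333, -441, 225, 423, 351] -> [-441, -333, 162, 216, 225, 351, 423, 450] -> [162, 216, 450] -> [162, 216, 450] -> [-648, -864, -1800]
  [42, -37, -5, 5, 41, -41, 44, 43, -16, -1] -> [-378, 333, 45, -45, -369, 369, -396, -387, 144, 9] -> [-396, -387, -378, -369, -45, 9, 45, 144, 333, 369] -> [-396, -378, 144] -> [144] -> [-576]

[-144, -1512, -1584]; [-648, -864, -1800]; [-576]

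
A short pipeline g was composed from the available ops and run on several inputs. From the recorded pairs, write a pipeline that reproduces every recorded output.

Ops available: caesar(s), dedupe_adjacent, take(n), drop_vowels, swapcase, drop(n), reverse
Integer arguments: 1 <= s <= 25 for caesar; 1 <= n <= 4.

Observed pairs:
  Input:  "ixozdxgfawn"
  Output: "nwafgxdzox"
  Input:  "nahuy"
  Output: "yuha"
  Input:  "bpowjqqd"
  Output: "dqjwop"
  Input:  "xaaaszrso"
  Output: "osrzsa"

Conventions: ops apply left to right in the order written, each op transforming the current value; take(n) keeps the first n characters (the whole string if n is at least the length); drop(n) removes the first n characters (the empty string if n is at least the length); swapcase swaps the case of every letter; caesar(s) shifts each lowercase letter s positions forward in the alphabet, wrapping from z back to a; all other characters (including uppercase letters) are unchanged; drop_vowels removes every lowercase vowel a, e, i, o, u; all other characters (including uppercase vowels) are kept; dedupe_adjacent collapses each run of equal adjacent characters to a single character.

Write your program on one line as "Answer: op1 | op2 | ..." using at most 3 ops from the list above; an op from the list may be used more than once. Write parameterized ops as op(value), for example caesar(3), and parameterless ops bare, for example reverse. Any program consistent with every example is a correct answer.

drop(1) | reverse | dedupe_adjacent

Check, running the answer program on each example:
  "ixozdxgfawn" -> "xozdxgfawn" -> "nwafgxdzox" -> "nwafgxdzox"
  "nahuy" -> "ahuy" -> "yuha" -> "yuha"
  "bpowjqqd" -> "powjqqd" -> "dqqjwop" -> "dqjwop"
  "xaaaszrso" -> "aaaszrso" -> "osrzsaaa" -> "osrzsa"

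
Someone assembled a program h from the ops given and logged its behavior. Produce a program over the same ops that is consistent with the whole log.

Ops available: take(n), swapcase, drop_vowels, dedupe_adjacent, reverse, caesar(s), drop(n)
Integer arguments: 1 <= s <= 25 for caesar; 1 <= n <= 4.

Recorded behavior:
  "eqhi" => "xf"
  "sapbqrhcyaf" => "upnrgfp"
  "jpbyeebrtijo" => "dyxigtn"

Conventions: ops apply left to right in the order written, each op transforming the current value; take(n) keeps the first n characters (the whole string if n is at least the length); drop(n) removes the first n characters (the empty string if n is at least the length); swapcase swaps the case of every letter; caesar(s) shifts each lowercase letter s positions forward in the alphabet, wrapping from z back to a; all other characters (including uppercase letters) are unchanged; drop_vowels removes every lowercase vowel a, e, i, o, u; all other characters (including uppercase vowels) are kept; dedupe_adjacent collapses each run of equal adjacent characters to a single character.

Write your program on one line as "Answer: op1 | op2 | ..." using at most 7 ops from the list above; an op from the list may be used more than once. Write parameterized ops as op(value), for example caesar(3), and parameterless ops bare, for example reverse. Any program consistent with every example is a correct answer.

dedupe_adjacent | caesar(19) | drop_vowels | drop(1) | reverse | caesar(22)

Check, running the answer program on each example:
  "eqhi" -> "eqhi" -> "xjab" -> "xjb" -> "jb" -> "bj" -> "xf"
  "sapbqrhcyaf" -> "sapbqrhcyaf" -> "ltiujkavrty" -> "ltjkvrty" -> "tjkvrty" -> "ytrvkjt" -> "upnrgfp"
  "jpbyeebrtijo" -> "jpbyebrtijo" -> "ciurxukmbch" -> "crxkmbch" -> "rxkmbch" -> "hcbmkxr" -> "dyxigtn"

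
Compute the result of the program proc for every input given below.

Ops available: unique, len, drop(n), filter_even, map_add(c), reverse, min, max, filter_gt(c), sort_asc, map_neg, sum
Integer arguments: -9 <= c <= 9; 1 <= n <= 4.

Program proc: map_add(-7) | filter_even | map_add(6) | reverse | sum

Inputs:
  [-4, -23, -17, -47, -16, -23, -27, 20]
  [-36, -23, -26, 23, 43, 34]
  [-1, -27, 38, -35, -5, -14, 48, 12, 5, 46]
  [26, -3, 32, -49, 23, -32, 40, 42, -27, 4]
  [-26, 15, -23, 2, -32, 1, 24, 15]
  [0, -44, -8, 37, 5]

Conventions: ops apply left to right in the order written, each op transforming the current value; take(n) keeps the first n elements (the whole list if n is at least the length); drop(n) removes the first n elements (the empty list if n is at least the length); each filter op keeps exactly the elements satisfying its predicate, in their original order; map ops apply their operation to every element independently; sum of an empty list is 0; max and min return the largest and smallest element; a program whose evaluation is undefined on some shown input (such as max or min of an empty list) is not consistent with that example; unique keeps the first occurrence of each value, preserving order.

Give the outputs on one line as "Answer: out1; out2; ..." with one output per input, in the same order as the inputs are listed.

-142; 40; -68; -60; 4; 40

Execution, op by op:
  [-4, -23, -17, -47, -16, -23, -27, 20] -> [-11, -30, -24, -54, -23, -30, -34, 13] -> [-30, -24, -54, -30, -34] -> [-24, -18, -48, -24, -28] -> [-28, -24, -48, -18, -24] -> -142
  [-36, -23, -26, 23, 43, 34] -> [-43, -30, -33, 16, 36, 27] -> [-30, 16, 36] -> [-24, 22, 42] -> [42, 22, -24] -> 40
  [-1, -27, 38, -35, -5, -14, 48, 12, 5, 46] -> [-8, -34, 31, -42, -12, -21, 41, 5, -2, 39] -> [-8, -34, -42, -12, -2] -> [-2, -28, -36, -6, 4] -> [4, -6, -36, -28, -2] -> -68
  [26, -3, 32, -49, 23, -32, 40, 42, -27, 4] -> [19, -10, 25, -56, 16, -39, 33, 35, -34, -3] -> [-10, -56, 16, -34] -> [-4, -50, 22, -28] -> [-28, 22, -50, -4] -> -60
  [-26, 15, -23, 2, -32, 1, 24, 15] -> [-33, 8, -30, -5, -39, -6, 17, 8] -> [8, -30, -6, 8] -> [14, -24, 0, 14] -> [14, 0, -24, 14] -> 4
  [0, -44, -8, 37, 5] -> [-7, -51, -15, 30, -2] -> [30, -2] -> [36, 4] -> [4, 36] -> 40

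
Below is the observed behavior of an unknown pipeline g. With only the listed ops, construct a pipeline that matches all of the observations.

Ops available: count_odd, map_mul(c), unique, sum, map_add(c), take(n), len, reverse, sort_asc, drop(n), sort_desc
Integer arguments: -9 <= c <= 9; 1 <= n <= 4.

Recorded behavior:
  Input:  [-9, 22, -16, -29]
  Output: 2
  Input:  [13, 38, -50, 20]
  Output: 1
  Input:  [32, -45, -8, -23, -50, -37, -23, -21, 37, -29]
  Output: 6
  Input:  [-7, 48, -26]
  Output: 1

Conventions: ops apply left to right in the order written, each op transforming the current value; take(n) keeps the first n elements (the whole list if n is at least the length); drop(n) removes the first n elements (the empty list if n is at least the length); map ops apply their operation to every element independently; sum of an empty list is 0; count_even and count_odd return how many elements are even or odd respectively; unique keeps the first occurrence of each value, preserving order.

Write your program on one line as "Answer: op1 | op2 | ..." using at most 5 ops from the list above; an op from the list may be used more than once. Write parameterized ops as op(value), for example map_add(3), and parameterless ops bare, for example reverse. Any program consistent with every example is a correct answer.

reverse | sort_desc | reverse | unique | count_odd

Check, running the answer program on each example:
  [-9, 22, -16, -29] -> [-29, -16, 22, -9] -> [22, -9, -16, -29] -> [-29, -16, -9, 22] -> [-29, -16, -9, 22] -> 2
  [13, 38, -50, 20] -> [20, -50, 38, 13] -> [38, 20, 13, -50] -> [-50, 13, 20, 38] -> [-50, 13, 20, 38] -> 1
  [32, -45, -8, -23, -50, -37, -23, -21, 37, -29] -> [-29, 37, -21, -23, -37, -50, -23, -8, -45, 32] -> [37, 32, -8, -21, -23, -23, -29, -37, -45, -50] -> [-50, -45, -37, -29, -23, -23, -21, -8, 32, 37] -> [-50, -45, -37, -29, -23, -21, -8, 32, 37] -> 6
  [-7, 48, -26] -> [-26, 48, -7] -> [48, -7, -26] -> [-26, -7, 48] -> [-26, -7, 48] -> 1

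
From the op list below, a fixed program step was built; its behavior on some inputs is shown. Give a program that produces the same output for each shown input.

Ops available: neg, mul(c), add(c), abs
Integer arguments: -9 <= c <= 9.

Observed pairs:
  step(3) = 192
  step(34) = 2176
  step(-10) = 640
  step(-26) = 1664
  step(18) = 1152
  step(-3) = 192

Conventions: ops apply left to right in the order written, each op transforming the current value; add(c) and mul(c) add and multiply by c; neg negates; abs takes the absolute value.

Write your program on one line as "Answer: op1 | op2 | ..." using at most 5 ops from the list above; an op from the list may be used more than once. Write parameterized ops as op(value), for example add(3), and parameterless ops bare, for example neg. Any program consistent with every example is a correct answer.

neg | mul(-8) | mul(-8) | abs

Check, running the answer program on each example:
  3 -> -3 -> 24 -> -192 -> 192
  34 -> -34 -> 272 -> -2176 -> 2176
  -10 -> 10 -> -80 -> 640 -> 640
  -26 -> 26 -> -208 -> 1664 -> 1664
  18 -> -18 -> 144 -> -1152 -> 1152
  -3 -> 3 -> -24 -> 192 -> 192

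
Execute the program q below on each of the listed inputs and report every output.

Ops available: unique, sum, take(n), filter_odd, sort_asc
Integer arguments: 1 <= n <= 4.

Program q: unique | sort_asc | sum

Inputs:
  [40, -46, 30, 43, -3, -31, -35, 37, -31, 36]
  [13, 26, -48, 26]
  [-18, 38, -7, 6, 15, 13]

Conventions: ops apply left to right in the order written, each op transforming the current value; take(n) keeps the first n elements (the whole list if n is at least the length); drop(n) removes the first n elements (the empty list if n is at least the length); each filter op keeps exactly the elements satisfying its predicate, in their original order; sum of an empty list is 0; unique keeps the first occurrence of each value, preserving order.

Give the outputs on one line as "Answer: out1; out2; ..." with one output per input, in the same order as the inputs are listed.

71; -9; 47

Execution, op by op:
  [40, -46, 30, 43, -3, -31, -35, 37, -31, 36] -> [40, -46, 30, 43, -3, -31, -35, 37, 36] -> [-46, -35, -31, -3, 30, 36, 37, 40, 43] -> 71
  [13, 26, -48, 26] -> [13, 26, -48] -> [-48, 13, 26] -> -9
  [-18, 38, -7, 6, 15, 13] -> [-18, 38, -7, 6, 15, 13] -> [-18, -7, 6, 13, 15, 38] -> 47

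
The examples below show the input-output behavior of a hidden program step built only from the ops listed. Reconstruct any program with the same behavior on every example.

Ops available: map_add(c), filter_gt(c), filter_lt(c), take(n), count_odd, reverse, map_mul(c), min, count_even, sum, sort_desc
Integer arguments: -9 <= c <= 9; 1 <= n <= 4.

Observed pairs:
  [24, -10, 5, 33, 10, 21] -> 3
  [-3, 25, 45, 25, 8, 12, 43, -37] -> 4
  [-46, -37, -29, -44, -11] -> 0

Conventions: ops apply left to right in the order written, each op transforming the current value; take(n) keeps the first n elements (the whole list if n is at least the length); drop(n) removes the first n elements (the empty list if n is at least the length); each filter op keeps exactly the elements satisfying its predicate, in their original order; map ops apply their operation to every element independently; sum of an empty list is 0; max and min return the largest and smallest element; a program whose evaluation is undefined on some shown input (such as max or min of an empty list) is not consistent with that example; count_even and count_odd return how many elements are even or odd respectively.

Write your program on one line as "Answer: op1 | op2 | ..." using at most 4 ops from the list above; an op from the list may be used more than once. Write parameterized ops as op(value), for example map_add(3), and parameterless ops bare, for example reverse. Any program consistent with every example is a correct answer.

sort_desc | map_mul(9) | filter_gt(-4) | count_odd

Check, running the answer program on each example:
  [24, -10, 5, 33, 10, 21] -> [33, 24, 21, 10, 5, -10] -> [297, 216, 189, 90, 45, -90] -> [297, 216, 189, 90, 45] -> 3
  [-3, 25, 45, 25, 8, 12, 43, -37] -> [45, 43, 25, 25, 12, 8, -3, -37] -> [405, 387, 225, 225, 108, 72, -27, -333] -> [405, 387, 225, 225, 108, 72] -> 4
  [-46, -37, -29, -44, -11] -> [-11, -29, -37, -44, -46] -> [-99, -261, -333, -396, -414] -> [] -> 0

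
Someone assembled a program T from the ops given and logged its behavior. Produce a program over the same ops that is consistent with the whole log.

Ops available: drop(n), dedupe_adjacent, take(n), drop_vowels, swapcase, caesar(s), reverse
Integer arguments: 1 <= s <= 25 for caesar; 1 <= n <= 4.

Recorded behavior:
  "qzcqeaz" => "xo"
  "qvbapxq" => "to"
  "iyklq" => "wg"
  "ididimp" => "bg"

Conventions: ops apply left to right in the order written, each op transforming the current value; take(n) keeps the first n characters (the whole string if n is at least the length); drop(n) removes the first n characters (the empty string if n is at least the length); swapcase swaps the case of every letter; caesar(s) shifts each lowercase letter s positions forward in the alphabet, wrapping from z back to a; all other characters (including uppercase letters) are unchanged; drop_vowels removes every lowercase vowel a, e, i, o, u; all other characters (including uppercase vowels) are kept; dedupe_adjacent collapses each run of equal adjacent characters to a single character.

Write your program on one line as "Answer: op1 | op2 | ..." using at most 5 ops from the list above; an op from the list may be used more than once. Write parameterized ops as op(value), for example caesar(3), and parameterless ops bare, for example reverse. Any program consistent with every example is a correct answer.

take(2) | caesar(23) | caesar(17) | reverse | caesar(10)

Check, running the answer program on each example:
  "qzcqeaz" -> "qz" -> "nw" -> "en" -> "ne" -> "xo"
  "qvbapxq" -> "qv" -> "ns" -> "ej" -> "je" -> "to"
  "iyklq" -> "iy" -> "fv" -> "wm" -> "mw" -> "wg"
  "ididimp" -> "id" -> "fa" -> "wr" -> "rw" -> "bg"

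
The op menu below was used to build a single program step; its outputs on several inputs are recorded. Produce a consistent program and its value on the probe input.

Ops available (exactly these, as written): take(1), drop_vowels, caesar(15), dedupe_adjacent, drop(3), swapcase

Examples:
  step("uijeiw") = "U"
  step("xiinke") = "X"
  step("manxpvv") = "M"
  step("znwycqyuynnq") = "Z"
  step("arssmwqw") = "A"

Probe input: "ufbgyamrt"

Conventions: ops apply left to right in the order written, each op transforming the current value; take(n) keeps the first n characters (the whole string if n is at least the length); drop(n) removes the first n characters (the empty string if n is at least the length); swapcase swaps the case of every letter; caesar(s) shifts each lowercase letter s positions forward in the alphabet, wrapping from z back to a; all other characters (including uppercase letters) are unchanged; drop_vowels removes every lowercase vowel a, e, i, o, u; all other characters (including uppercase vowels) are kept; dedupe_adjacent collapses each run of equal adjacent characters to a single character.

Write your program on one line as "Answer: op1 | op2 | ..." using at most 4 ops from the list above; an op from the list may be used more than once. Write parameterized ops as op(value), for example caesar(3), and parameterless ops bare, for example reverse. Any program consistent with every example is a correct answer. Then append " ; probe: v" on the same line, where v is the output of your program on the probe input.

dedupe_adjacent | take(1) | swapcase ; probe: "U"

Check, running the answer program on each example:
  "uijeiw" -> "uijeiw" -> "u" -> "U"
  "xiinke" -> "xinke" -> "x" -> "X"
  "manxpvv" -> "manxpv" -> "m" -> "M"
  "znwycqyuynnq" -> "znwycqyuynq" -> "z" -> "Z"
  "arssmwqw" -> "arsmwqw" -> "a" -> "A"
  probe: "ufbgyamrt" -> "ufbgyamrt" -> "u" -> "U"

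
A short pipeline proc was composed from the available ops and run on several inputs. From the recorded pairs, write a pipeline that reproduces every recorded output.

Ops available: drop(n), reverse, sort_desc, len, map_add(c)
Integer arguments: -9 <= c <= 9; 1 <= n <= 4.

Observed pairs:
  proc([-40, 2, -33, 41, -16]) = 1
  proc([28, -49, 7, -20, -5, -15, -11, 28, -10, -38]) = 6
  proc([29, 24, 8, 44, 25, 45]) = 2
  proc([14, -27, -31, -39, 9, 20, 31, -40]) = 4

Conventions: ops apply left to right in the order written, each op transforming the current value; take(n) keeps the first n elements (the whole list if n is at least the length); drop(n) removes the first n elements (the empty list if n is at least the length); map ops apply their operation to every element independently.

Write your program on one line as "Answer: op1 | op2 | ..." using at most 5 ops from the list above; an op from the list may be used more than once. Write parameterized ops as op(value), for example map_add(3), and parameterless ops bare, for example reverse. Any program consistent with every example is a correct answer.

reverse | map_add(9) | drop(4) | len

Check, running the answer program on each example:
  [-40, 2, -33, 41, -16] -> [-16, 41, -33, 2, -40] -> [-7, 50, -24, 11, -31] -> [-31] -> 1
  [28, -49, 7, -20, -5, -15, -11, 28, -10, -38] -> [-38, -10, 28, -11, -15, -5, -20, 7, -49, 28] -> [-29, -1, 37, -2, -6, 4, -11, 16, -40, 37] -> [-6, 4, -11, 16, -40, 37] -> 6
  [29, 24, 8, 44, 25, 45] -> [45, 25, 44, 8, 24, 29] -> [54, 34, 53, 17, 33, 38] -> [33, 38] -> 2
  [14, -27, -31, -39, 9, 20, 31, -40] -> [-40, 31, 20, 9, -39, -31, -27, 14] -> [-31, 40, 29, 18, -30, -22, -18, 23] -> [-30, -22, -18, 23] -> 4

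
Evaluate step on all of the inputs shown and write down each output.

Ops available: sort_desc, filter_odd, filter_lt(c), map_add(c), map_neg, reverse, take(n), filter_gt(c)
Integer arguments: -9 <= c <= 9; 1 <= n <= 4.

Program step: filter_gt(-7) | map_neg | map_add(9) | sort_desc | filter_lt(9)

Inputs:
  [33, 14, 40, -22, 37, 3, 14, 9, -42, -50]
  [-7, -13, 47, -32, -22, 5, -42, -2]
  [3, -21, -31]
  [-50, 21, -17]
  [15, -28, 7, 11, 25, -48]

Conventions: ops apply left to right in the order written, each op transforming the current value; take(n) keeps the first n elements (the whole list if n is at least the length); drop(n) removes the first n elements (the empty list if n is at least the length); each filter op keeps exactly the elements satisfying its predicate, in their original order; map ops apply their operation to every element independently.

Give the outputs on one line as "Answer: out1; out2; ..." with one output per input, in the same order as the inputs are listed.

Execution, op by op:
  [33, 14, 40, -22, 37, 3, 14, 9, -42, -50] -> [33, 14, 40, 37, 3, 14, 9] -> [-33, -14, -40, -37, -3, -14, -9] -> [-24, -5, -31, -28, 6, -5, 0] -> [6, 0, -5, -5, -24, -28, -31] -> [6, 0, -5, -5, -24, -28, -31]
  [-7, -13, 47, -32, -22, 5, -42, -2] -> [47, 5, -2] -> [-47, -5, 2] -> [-38, 4, 11] -> [11, 4, -38] -> [4, -38]
  [3, -21, -31] -> [3] -> [-3] -> [6] -> [6] -> [6]
  [-50, 21, -17] -> [21] -> [-21] -> [-12] -> [-12] -> [-12]
  [15, -28, 7, 11, 25, -48] -> [15, 7, 11, 25] -> [-15, -7, -11, -25] -> [-6, 2, -2, -16] -> [2, -2, -6, -16] -> [2, -2, -6, -16]

[6, 0, -5, -5, -24, -28, -31]; [4, -38]; [6]; [-12]; [2, -2, -6, -16]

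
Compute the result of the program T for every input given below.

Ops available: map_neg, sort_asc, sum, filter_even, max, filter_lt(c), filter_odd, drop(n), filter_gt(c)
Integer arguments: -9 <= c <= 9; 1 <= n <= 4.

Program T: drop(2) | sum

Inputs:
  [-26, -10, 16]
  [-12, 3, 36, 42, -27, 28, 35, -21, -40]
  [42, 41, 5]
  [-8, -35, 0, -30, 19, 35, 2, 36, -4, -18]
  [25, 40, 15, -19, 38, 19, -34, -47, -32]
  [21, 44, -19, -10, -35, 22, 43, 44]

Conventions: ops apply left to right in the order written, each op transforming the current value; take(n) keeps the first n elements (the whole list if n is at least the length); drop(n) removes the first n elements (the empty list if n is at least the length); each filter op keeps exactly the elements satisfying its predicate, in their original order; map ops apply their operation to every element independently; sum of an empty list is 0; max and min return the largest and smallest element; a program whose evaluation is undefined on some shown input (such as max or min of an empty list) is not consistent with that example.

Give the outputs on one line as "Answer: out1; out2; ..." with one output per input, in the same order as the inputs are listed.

16; 53; 5; 40; -60; 45

Execution, op by op:
  [-26, -10, 16] -> [16] -> 16
  [-12, 3, 36, 42, -27, 28, 35, -21, -40] -> [36, 42, -27, 28, 35, -21, -40] -> 53
  [42, 41, 5] -> [5] -> 5
  [-8, -35, 0, -30, 19, 35, 2, 36, -4, -18] -> [0, -30, 19, 35, 2, 36, -4, -18] -> 40
  [25, 40, 15, -19, 38, 19, -34, -47, -32] -> [15, -19, 38, 19, -34, -47, -32] -> -60
  [21, 44, -19, -10, -35, 22, 43, 44] -> [-19, -10, -35, 22, 43, 44] -> 45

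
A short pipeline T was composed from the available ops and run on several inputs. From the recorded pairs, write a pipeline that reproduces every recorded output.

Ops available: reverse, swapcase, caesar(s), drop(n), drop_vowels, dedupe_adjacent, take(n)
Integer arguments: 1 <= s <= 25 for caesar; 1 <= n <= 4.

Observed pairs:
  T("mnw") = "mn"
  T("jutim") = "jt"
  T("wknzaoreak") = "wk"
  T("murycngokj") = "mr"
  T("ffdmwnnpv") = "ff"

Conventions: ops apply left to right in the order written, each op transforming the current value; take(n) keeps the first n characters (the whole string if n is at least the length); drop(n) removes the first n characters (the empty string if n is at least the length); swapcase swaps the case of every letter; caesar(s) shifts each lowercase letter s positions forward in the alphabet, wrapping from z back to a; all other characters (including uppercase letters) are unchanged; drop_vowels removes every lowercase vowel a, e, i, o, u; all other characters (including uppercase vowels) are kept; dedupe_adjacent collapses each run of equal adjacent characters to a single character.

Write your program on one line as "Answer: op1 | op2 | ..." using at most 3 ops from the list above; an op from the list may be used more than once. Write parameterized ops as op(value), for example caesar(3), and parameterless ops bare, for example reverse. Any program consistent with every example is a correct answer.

take(3) | drop_vowels | take(2)

Check, running the answer program on each example:
  "mnw" -> "mnw" -> "mnw" -> "mn"
  "jutim" -> "jut" -> "jt" -> "jt"
  "wknzaoreak" -> "wkn" -> "wkn" -> "wk"
  "murycngokj" -> "mur" -> "mr" -> "mr"
  "ffdmwnnpv" -> "ffd" -> "ffd" -> "ff"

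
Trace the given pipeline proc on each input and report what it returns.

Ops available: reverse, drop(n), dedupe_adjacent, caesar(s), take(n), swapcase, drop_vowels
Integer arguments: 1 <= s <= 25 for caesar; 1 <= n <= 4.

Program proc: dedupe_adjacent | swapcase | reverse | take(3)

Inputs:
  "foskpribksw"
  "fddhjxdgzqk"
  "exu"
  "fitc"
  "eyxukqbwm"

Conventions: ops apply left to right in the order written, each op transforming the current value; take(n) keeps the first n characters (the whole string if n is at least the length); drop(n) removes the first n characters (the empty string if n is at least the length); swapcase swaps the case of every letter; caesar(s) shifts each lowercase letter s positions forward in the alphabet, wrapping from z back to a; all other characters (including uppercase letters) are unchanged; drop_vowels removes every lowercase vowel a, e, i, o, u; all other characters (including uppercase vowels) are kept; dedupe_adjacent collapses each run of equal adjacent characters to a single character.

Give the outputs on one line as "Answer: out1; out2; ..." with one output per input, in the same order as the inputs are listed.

Execution, op by op:
  "foskpribksw" -> "foskpribksw" -> "FOSKPRIBKSW" -> "WSKBIRPKSOF" -> "WSK"
  "fddhjxdgzqk" -> "fdhjxdgzqk" -> "FDHJXDGZQK" -> "KQZGDXJHDF" -> "KQZ"
  "exu" -> "exu" -> "EXU" -> "UXE" -> "UXE"
  "fitc" -> "fitc" -> "FITC" -> "CTIF" -> "CTI"
  "eyxukqbwm" -> "eyxukqbwm" -> "EYXUKQBWM" -> "MWBQKUXYE" -> "MWB"

"WSK"; "KQZ"; "UXE"; "CTI"; "MWB"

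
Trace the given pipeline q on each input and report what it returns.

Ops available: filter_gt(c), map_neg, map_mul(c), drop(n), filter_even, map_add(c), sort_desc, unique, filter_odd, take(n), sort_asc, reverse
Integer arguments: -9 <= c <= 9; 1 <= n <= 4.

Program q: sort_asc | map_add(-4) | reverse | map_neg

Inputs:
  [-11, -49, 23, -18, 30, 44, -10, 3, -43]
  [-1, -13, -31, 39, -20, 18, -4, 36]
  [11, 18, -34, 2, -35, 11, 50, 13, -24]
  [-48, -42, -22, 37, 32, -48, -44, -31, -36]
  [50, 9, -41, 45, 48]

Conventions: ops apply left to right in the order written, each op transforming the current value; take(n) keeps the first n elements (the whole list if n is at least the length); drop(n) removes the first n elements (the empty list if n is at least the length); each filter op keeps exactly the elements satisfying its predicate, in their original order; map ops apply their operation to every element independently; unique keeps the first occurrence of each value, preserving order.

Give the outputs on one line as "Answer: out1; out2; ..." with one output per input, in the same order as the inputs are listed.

[-40, -26, -19, 1, 14, 15, 22, 47, 53]; [-35, -32, -14, 5, 8, 17, 24, 35]; [-46, -14, -9, -7, -7, 2, 28, 38, 39]; [-33, -28, 26, 35, 40, 46, 48, 52, 52]; [-46, -44, -41, -5, 45]

Execution, op by op:
  [-11, -49, 23, -18, 30, 44, -10, 3, -43] -> [-49, -43, -18, -11, -10, 3, 23, 30, 44] -> [-53, -47, -22, -15, -14, -1, 19, 26, 40] -> [40, 26, 19, -1, -14, -15, -22, -47, -53] -> [-40, -26, -19, 1, 14, 15, 22, 47, 53]
  [-1, -13, -31, 39, -20, 18, -4, 36] -> [-31, -20, -13, -4, -1, 18, 36, 39] -> [-35, -24, -17, -8, -5, 14, 32, 35] -> [35, 32, 14, -5, -8, -17, -24, -35] -> [-35, -32, -14, 5, 8, 17, 24, 35]
  [11, 18, -34, 2, -35, 11, 50, 13, -24] -> [-35, -34, -24, 2, 11, 11, 13, 18, 50] -> [-39, -38, -28, -2, 7, 7, 9, 14, 46] -> [46, 14, 9, 7, 7, -2, -28, -38, -39] -> [-46, -14, -9, -7, -7, 2, 28, 38, 39]
  [-48, -42, -22, 37, 32, -48, -44, -31, -36] -> [-48, -48, -44, -42, -36, -31, -22, 32, 37] -> [-52, -52, -48, -46, -40, -35, -26, 28, 33] -> [33, 28, -26, -35, -40, -46, -48, -52, -52] -> [-33, -28, 26, 35, 40, 46, 48, 52, 52]
  [50, 9, -41, 45, 48] -> [-41, 9, 45, 48, 50] -> [-45, 5, 41, 44, 46] -> [46, 44, 41, 5, -45] -> [-46, -44, -41, -5, 45]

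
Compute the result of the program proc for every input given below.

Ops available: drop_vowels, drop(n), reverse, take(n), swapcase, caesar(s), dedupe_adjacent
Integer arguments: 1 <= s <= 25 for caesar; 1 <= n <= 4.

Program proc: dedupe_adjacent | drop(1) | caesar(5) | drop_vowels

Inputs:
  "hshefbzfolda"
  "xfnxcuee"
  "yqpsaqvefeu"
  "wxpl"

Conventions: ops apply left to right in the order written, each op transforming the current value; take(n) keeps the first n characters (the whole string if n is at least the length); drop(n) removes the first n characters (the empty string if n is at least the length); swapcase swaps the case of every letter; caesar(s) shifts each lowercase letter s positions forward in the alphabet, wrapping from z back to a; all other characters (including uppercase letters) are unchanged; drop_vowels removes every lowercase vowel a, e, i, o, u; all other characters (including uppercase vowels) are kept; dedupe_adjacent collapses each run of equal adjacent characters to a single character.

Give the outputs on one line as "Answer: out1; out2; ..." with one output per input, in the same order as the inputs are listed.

Execution, op by op:
  "hshefbzfolda" -> "hshefbzfolda" -> "shefbzfolda" -> "xmjkgektqif" -> "xmjkgktqf"
  "xfnxcuee" -> "xfnxcue" -> "fnxcue" -> "kschzj" -> "kschzj"
  "yqpsaqvefeu" -> "yqpsaqvefeu" -> "qpsaqvefeu" -> "vuxfvajkjz" -> "vxfvjkjz"
  "wxpl" -> "wxpl" -> "xpl" -> "cuq" -> "cq"

"xmjkgktqf"; "kschzj"; "vxfvjkjz"; "cq"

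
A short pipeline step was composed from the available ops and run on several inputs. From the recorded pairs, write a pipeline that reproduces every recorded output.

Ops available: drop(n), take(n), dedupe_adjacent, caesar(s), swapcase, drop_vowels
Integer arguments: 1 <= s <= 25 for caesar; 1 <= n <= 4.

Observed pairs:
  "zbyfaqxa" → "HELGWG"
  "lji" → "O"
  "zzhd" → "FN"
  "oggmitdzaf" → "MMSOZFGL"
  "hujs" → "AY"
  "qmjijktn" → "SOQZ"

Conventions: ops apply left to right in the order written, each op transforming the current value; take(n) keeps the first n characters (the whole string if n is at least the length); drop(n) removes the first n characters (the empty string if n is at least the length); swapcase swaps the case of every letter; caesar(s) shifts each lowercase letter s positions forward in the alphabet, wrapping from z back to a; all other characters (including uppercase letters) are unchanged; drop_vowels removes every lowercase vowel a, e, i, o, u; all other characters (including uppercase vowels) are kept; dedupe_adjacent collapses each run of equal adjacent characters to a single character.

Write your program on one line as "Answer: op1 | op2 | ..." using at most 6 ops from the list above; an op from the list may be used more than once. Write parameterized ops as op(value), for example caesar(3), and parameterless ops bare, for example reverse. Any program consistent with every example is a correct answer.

caesar(17) | drop_vowels | caesar(15) | swapcase | drop(1)

Check, running the answer program on each example:
  "zbyfaqxa" -> "qspwrhor" -> "qspwrhr" -> "fhelgwg" -> "FHELGWG" -> "HELGWG"
  "lji" -> "caz" -> "cz" -> "ro" -> "RO" -> "O"
  "zzhd" -> "qqyu" -> "qqy" -> "ffn" -> "FFN" -> "FN"
  "oggmitdzaf" -> "fxxdzkuqrw" -> "fxxdzkqrw" -> "ummsozfgl" -> "UMMSOZFGL" -> "MMSOZFGL"
  "hujs" -> "ylaj" -> "ylj" -> "nay" -> "NAY" -> "AY"
  "qmjijktn" -> "hdazabke" -> "hdzbk" -> "wsoqz" -> "WSOQZ" -> "SOQZ"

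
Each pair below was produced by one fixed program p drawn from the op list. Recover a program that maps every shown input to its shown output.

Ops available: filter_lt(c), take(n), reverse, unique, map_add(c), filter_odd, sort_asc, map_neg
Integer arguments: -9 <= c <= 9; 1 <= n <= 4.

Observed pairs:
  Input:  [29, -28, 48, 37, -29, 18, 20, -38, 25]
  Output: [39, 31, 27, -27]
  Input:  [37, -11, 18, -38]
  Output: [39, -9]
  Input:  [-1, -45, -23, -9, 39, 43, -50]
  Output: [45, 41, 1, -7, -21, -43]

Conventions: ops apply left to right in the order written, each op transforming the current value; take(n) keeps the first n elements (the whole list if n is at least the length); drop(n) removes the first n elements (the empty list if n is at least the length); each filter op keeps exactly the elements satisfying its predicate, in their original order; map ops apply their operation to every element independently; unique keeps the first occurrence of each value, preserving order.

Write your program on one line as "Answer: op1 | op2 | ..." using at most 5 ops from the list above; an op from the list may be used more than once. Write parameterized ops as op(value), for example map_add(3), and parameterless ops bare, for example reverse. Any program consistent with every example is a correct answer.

sort_asc | map_add(2) | filter_odd | reverse

Check, running the answer program on each example:
  [29, -28, 48, 37, -29, 18, 20, -38, 25] -> [-38, -29, -28, 18, 20, 25, 29, 37, 48] -> [-36, -27, -26, 20, 22, 27, 31, 39, 50] -> [-27, 27, 31, 39] -> [39, 31, 27, -27]
  [37, -11, 18, -38] -> [-38, -11, 18, 37] -> [-36, -9, 20, 39] -> [-9, 39] -> [39, -9]
  [-1, -45, -23, -9, 39, 43, -50] -> [-50, -45, -23, -9, -1, 39, 43] -> [-48, -43, -21, -7, 1, 41, 45] -> [-43, -21, -7, 1, 41, 45] -> [45, 41, 1, -7, -21, -43]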